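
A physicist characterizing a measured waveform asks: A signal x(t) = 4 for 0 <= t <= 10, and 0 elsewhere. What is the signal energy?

Energy = integral of |x(t)|^2 dt over the signal duration
= 4^2 * 10 = 16 * 10 = 160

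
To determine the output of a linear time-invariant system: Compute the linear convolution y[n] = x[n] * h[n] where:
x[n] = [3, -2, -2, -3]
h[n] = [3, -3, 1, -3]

y[n] = sum_k x[k]*h[n-k]. Output length = len(x) + len(h) - 1 = 4 + 4 - 1 = 7.
y[0] = 3*3 = 9
y[1] = -2*3 + 3*-3 = -15
y[2] = -2*3 + -2*-3 + 3*1 = 3
y[3] = -3*3 + -2*-3 + -2*1 + 3*-3 = -14
y[4] = -3*-3 + -2*1 + -2*-3 = 13
y[5] = -3*1 + -2*-3 = 3
y[6] = -3*-3 = 9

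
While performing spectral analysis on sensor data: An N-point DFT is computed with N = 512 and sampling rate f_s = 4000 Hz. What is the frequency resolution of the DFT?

DFT frequency resolution = f_s / N
= 4000 / 512 = 125/16 Hz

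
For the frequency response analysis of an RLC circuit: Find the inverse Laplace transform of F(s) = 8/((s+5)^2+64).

Standard pair: w/((s+a)^2+w^2) <-> e^(-at)*sin(wt)*u(t)
With a=5, w=8: f(t) = e^(-5t)*sin(8t)*u(t)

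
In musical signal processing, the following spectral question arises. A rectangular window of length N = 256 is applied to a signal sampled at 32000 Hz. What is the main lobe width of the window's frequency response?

For a rectangular window of length N,
the main lobe width in frequency is 2*f_s/N.
= 2*32000/256 = 250 Hz
This determines the minimum frequency separation for resolving two sinusoids.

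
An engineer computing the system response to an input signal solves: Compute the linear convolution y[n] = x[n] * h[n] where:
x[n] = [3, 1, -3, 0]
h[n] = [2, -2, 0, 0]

y[n] = sum_k x[k]*h[n-k]. Output length = len(x) + len(h) - 1 = 4 + 4 - 1 = 7.
y[0] = 3*2 = 6
y[1] = 1*2 + 3*-2 = -4
y[2] = -3*2 + 1*-2 + 3*0 = -8
y[3] = 0*2 + -3*-2 + 1*0 + 3*0 = 6
y[4] = 0*-2 + -3*0 + 1*0 = 0
y[5] = 0*0 + -3*0 = 0
y[6] = 0*0 = 0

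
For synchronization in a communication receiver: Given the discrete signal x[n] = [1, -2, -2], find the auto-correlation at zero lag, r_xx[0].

The auto-correlation at zero lag r_xx[0] equals the signal energy.
r_xx[0] = sum of x[n]^2 = 1^2 + (-2)^2 + (-2)^2
= 1 + 4 + 4 = 9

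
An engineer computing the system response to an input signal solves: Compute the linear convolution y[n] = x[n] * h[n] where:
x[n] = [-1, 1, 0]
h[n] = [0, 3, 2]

y[n] = sum_k x[k]*h[n-k]. Output length = len(x) + len(h) - 1 = 3 + 3 - 1 = 5.
y[0] = -1*0 = 0
y[1] = 1*0 + -1*3 = -3
y[2] = 0*0 + 1*3 + -1*2 = 1
y[3] = 0*3 + 1*2 = 2
y[4] = 0*2 = 0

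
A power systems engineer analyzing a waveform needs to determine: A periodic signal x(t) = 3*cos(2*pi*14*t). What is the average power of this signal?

Average power of A*cos(wt) is A^2/2.
P = 3^2 / 2 = 9/2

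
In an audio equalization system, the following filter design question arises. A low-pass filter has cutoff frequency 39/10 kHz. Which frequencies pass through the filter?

A low-pass filter passes all frequencies below the cutoff frequency 39/10 kHz and attenuates higher frequencies.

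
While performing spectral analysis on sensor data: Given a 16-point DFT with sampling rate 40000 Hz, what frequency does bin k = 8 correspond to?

The frequency of DFT bin k is: f_k = k * f_s / N
f_8 = 8 * 40000 / 16 = 20000 Hz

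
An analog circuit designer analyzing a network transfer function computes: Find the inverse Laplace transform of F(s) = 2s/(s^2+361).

Standard pair: s/(s^2+w^2) <-> cos(wt)*u(t)
With k=2, w=19: f(t) = 2*cos(19t)*u(t)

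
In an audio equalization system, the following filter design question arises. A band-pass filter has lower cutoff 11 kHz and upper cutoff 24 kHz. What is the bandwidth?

Bandwidth = f_high - f_low
= 24 kHz - 11 kHz = 13 kHz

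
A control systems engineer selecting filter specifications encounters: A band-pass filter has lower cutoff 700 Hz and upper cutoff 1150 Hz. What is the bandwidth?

Bandwidth = f_high - f_low
= 1150 Hz - 700 Hz = 450 Hz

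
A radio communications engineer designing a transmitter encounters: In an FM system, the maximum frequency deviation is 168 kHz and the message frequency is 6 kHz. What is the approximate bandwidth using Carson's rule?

Carson's rule: BW = 2*(delta_f + f_m)
= 2*(168 + 6) kHz = 348 kHz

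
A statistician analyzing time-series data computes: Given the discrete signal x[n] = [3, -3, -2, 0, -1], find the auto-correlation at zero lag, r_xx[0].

The auto-correlation at zero lag r_xx[0] equals the signal energy.
r_xx[0] = sum of x[n]^2 = 3^2 + (-3)^2 + (-2)^2 + 0^2 + (-1)^2
= 9 + 9 + 4 + 0 + 1 = 23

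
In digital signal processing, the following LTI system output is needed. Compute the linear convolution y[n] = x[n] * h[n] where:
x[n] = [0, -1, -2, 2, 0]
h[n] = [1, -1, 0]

y[n] = sum_k x[k]*h[n-k]. Output length = len(x) + len(h) - 1 = 5 + 3 - 1 = 7.
y[0] = 0*1 = 0
y[1] = -1*1 + 0*-1 = -1
y[2] = -2*1 + -1*-1 + 0*0 = -1
y[3] = 2*1 + -2*-1 + -1*0 = 4
y[4] = 0*1 + 2*-1 + -2*0 = -2
y[5] = 0*-1 + 2*0 = 0
y[6] = 0*0 = 0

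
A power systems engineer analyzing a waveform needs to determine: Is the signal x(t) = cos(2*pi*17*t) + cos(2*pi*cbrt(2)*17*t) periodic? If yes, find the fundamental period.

f1 = 17 Hz, f2 = 17*cbrt(2) Hz
Ratio f2/f1 = cbrt(2), which is irrational.
Since the frequency ratio is irrational, no common period exists.
The signal is not periodic.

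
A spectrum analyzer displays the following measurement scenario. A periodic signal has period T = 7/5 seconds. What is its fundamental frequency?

The fundamental frequency is the reciprocal of the period.
f = 1/T = 1/(7/5) = 5/7 Hz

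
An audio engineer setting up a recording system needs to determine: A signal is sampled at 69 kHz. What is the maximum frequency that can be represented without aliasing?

The maximum frequency that can be represented without aliasing
is the Nyquist frequency: f_max = f_s / 2 = 69 kHz / 2 = 69/2 kHz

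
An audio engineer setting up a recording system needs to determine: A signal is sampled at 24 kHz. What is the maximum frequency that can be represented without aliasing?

The maximum frequency that can be represented without aliasing
is the Nyquist frequency: f_max = f_s / 2 = 24 kHz / 2 = 12 kHz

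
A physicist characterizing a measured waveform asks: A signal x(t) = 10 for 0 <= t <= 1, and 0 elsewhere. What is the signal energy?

Energy = integral of |x(t)|^2 dt over the signal duration
= 10^2 * 1 = 100 * 1 = 100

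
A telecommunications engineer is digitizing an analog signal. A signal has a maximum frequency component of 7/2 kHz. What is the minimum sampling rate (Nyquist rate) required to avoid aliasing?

By the Nyquist-Shannon sampling theorem,
the minimum sampling rate (Nyquist rate) must be at least 2 * f_max.
Nyquist rate = 2 * 7/2 kHz = 7 kHz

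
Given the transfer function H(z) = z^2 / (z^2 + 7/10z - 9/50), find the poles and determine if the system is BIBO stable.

Poles are roots of the denominator: z^2 + 7/10z - 9/50 = 0.
Quadratic formula: z = [-(7/10) +/- sqrt((7/10)^2 - 4*(-9/50))] / 2
Discriminant = 49/100 + 18/25 = 121/100; sqrt = 11/10.
z = (-7/10 +/- 11/10) / 2 => z = 1/5 or z = -9/10.
|p1| = 9/10, |p2| = 1/5.
For BIBO stability, all poles must lie inside the unit circle (|p| < 1).
System is STABLE since both |p| < 1.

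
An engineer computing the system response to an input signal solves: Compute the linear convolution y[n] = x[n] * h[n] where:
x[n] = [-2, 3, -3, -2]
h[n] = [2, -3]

y[n] = sum_k x[k]*h[n-k]. Output length = len(x) + len(h) - 1 = 4 + 2 - 1 = 5.
y[0] = -2*2 = -4
y[1] = 3*2 + -2*-3 = 12
y[2] = -3*2 + 3*-3 = -15
y[3] = -2*2 + -3*-3 = 5
y[4] = -2*-3 = 6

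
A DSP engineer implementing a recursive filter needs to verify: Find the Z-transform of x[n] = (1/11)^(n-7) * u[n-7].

Time-shifting property: if X(z) = Z{x[n]}, then Z{x[n-d]} = z^(-d) * X(z)
X(z) = z/(z - 1/11) for x[n] = (1/11)^n * u[n]
Z{x[n-7]} = z^(-7) * z/(z - 1/11) = z^(-6)/(z - 1/11)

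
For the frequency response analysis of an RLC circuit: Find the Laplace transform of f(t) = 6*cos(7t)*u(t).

Standard pair: cos(wt)*u(t) <-> s/(s^2+w^2)
With w = 7: L{6*cos(7t)*u(t)} = 6s/(s^2+49)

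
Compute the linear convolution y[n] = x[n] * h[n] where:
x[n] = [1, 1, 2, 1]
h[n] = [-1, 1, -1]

y[n] = sum_k x[k]*h[n-k]. Output length = len(x) + len(h) - 1 = 4 + 3 - 1 = 6.
y[0] = 1*-1 = -1
y[1] = 1*-1 + 1*1 = 0
y[2] = 2*-1 + 1*1 + 1*-1 = -2
y[3] = 1*-1 + 2*1 + 1*-1 = 0
y[4] = 1*1 + 2*-1 = -1
y[5] = 1*-1 = -1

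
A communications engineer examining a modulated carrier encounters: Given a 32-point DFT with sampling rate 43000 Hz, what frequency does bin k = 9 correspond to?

The frequency of DFT bin k is: f_k = k * f_s / N
f_9 = 9 * 43000 / 32 = 48375/4 Hz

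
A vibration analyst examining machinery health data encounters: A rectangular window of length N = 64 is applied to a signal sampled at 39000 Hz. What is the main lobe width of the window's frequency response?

For a rectangular window of length N,
the main lobe width in frequency is 2*f_s/N.
= 2*39000/64 = 4875/4 Hz
This determines the minimum frequency separation for resolving two sinusoids.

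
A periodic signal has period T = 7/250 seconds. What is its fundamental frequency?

The fundamental frequency is the reciprocal of the period.
f = 1/T = 1/(7/250) = 250/7 Hz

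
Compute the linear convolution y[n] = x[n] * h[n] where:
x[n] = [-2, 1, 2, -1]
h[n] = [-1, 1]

y[n] = sum_k x[k]*h[n-k]. Output length = len(x) + len(h) - 1 = 4 + 2 - 1 = 5.
y[0] = -2*-1 = 2
y[1] = 1*-1 + -2*1 = -3
y[2] = 2*-1 + 1*1 = -1
y[3] = -1*-1 + 2*1 = 3
y[4] = -1*1 = -1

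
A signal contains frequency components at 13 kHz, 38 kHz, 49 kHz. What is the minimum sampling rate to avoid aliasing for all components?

The highest frequency component is f_max = 49 kHz.
Nyquist rate = 2 * f_max = 2 * 49 kHz = 98 kHz.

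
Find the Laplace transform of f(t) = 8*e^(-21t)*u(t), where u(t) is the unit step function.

Standard Laplace transform pair:
e^(-at)*u(t) <-> 1/(s+a)
With a = 21: L{8*e^(-21t)*u(t)} = 8/(s+21), ROC: Re(s) > -21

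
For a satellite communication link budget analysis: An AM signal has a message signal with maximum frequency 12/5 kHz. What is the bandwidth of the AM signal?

In AM (double-sideband), the bandwidth is twice the message frequency.
BW = 2 * f_m = 2 * 12/5 kHz = 24/5 kHz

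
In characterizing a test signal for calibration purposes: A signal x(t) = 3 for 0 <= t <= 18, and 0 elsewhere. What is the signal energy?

Energy = integral of |x(t)|^2 dt over the signal duration
= 3^2 * 18 = 9 * 18 = 162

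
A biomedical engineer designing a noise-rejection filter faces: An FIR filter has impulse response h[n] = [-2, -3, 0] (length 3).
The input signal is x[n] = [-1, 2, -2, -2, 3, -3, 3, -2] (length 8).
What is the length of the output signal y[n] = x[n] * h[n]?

For linear convolution, the output length is:
len(y) = len(x) + len(h) - 1 = 8 + 3 - 1 = 10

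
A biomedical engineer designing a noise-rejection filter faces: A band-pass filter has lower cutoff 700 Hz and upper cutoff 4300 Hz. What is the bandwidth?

Bandwidth = f_high - f_low
= 4300 Hz - 700 Hz = 3600 Hz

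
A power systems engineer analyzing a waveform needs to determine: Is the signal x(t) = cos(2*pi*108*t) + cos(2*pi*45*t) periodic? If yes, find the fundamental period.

f1 = 108 Hz, f2 = 45 Hz
Period T1 = 1/108, T2 = 1/45
Ratio T1/T2 = 45/108, which is rational.
The signal is periodic with fundamental period T = 1/GCD(108,45) = 1/9 s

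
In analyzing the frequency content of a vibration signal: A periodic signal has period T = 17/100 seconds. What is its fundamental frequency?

The fundamental frequency is the reciprocal of the period.
f = 1/T = 1/(17/100) = 100/17 Hz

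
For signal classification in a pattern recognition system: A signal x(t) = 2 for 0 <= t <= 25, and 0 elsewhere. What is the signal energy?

Energy = integral of |x(t)|^2 dt over the signal duration
= 2^2 * 25 = 4 * 25 = 100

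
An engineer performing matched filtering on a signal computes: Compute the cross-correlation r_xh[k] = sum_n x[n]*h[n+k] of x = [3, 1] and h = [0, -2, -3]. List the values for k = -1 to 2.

Both sequences indexed from 0 and zero outside their support.
Lags with overlap: k = -1 to 2.
  r_xh[-1] = x[1]*h[0] = 0
  r_xh[0] = x[0]*h[0] + x[1]*h[1] = -2
  r_xh[1] = x[0]*h[1] + x[1]*h[2] = -9
  r_xh[2] = x[0]*h[2] = -9
r_xh = [0, -2, -9, -9] (for k = -1, ..., 2)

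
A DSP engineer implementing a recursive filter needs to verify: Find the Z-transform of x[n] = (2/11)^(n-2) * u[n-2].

Time-shifting property: if X(z) = Z{x[n]}, then Z{x[n-d]} = z^(-d) * X(z)
X(z) = z/(z - 2/11) for x[n] = (2/11)^n * u[n]
Z{x[n-2]} = z^(-2) * z/(z - 2/11) = z^(-1)/(z - 2/11)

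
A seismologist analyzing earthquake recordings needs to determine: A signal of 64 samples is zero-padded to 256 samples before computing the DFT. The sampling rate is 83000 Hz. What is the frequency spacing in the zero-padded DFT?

Original DFT: N = 64, resolution = f_s/N = 83000/64 = 10375/8 Hz
Zero-padded DFT: N = 256, resolution = f_s/N = 83000/256 = 10375/32 Hz
Zero-padding interpolates the spectrum (finer frequency grid)
but does NOT improve the true spectral resolution (ability to resolve close frequencies).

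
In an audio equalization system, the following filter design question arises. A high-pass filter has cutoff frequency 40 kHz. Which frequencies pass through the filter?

A high-pass filter passes all frequencies above the cutoff frequency 40 kHz and attenuates lower frequencies.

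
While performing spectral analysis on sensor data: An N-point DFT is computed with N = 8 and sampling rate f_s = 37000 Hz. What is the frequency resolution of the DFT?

DFT frequency resolution = f_s / N
= 37000 / 8 = 4625 Hz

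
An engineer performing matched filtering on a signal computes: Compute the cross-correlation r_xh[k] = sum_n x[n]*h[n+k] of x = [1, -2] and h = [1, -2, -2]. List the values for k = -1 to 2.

Both sequences indexed from 0 and zero outside their support.
Lags with overlap: k = -1 to 2.
  r_xh[-1] = x[1]*h[0] = -2
  r_xh[0] = x[0]*h[0] + x[1]*h[1] = 5
  r_xh[1] = x[0]*h[1] + x[1]*h[2] = 2
  r_xh[2] = x[0]*h[2] = -2
r_xh = [-2, 5, 2, -2] (for k = -1, ..., 2)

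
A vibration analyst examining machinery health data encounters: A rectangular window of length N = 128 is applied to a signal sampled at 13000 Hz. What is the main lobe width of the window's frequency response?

For a rectangular window of length N,
the main lobe width in frequency is 2*f_s/N.
= 2*13000/128 = 1625/8 Hz
This determines the minimum frequency separation for resolving two sinusoids.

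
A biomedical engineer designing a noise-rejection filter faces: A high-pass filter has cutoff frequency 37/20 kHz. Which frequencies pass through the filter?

A high-pass filter passes all frequencies above the cutoff frequency 37/20 kHz and attenuates lower frequencies.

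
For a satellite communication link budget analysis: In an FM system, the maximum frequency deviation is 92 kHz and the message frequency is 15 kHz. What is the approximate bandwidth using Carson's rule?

Carson's rule: BW = 2*(delta_f + f_m)
= 2*(92 + 15) kHz = 214 kHz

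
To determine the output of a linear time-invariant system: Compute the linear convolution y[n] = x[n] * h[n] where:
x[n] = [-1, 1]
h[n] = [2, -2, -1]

y[n] = sum_k x[k]*h[n-k]. Output length = len(x) + len(h) - 1 = 2 + 3 - 1 = 4.
y[0] = -1*2 = -2
y[1] = 1*2 + -1*-2 = 4
y[2] = 1*-2 + -1*-1 = -1
y[3] = 1*-1 = -1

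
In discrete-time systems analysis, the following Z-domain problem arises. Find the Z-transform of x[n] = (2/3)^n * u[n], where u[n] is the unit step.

The Z-transform of a^n * u[n] is z/(z-a) for |z| > |a|.
Here a = 2/3, so X(z) = z/(z - (2/3)) = 3z/(3z - 2)
ROC: |z| > 2/3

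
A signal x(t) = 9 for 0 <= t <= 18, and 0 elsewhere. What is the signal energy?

Energy = integral of |x(t)|^2 dt over the signal duration
= 9^2 * 18 = 81 * 18 = 1458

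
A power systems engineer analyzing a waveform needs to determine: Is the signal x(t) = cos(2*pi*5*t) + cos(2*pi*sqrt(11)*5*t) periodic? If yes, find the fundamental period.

f1 = 5 Hz, f2 = 5*sqrt(11) Hz
Ratio f2/f1 = sqrt(11), which is irrational.
Since the frequency ratio is irrational, no common period exists.
The signal is not periodic.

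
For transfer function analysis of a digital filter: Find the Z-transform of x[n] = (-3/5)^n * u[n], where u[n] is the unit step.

The Z-transform of a^n * u[n] is z/(z-a) for |z| > |a|.
Here a = -3/5, so X(z) = z/(z - (-3/5)) = 5z/(5z + 3)
ROC: |z| > 3/5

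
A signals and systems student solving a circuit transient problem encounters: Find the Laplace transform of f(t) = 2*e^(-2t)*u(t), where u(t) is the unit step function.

Standard Laplace transform pair:
e^(-at)*u(t) <-> 1/(s+a)
With a = 2: L{2*e^(-2t)*u(t)} = 2/(s+2), ROC: Re(s) > -2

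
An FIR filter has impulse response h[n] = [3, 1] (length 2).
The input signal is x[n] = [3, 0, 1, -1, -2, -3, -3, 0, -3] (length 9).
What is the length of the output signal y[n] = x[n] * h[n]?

For linear convolution, the output length is:
len(y) = len(x) + len(h) - 1 = 9 + 2 - 1 = 10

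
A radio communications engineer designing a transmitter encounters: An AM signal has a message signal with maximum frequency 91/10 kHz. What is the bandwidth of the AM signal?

In AM (double-sideband), the bandwidth is twice the message frequency.
BW = 2 * f_m = 2 * 91/10 kHz = 91/5 kHz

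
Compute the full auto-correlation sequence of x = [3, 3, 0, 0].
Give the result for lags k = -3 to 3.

r_xx[k] = sum_m x[m]*x[m+k], indexed from 0, for k = -3 to 3:
  r_xx[-3] = x[3]*x[0] = 0
  r_xx[-2] = x[2]*x[0] + x[3]*x[1] = 0
  r_xx[-1] = x[1]*x[0] + x[2]*x[1] + x[3]*x[2] = 9
  r_xx[0] = x[0]*x[0] + x[1]*x[1] + x[2]*x[2] + x[3]*x[3] = 18
  r_xx[1] = x[0]*x[1] + x[1]*x[2] + x[2]*x[3] = 9
  r_xx[2] = x[0]*x[2] + x[1]*x[3] = 0
  r_xx[3] = x[0]*x[3] = 0
r_xx = [0, 0, 9, 18, 9, 0, 0]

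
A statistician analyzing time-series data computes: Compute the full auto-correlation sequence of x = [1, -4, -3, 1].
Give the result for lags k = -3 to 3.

r_xx[k] = sum_m x[m]*x[m+k], indexed from 0, for k = -3 to 3:
  r_xx[-3] = x[3]*x[0] = 1
  r_xx[-2] = x[2]*x[0] + x[3]*x[1] = -7
  r_xx[-1] = x[1]*x[0] + x[2]*x[1] + x[3]*x[2] = 5
  r_xx[0] = x[0]*x[0] + x[1]*x[1] + x[2]*x[2] + x[3]*x[3] = 27
  r_xx[1] = x[0]*x[1] + x[1]*x[2] + x[2]*x[3] = 5
  r_xx[2] = x[0]*x[2] + x[1]*x[3] = -7
  r_xx[3] = x[0]*x[3] = 1
r_xx = [1, -7, 5, 27, 5, -7, 1]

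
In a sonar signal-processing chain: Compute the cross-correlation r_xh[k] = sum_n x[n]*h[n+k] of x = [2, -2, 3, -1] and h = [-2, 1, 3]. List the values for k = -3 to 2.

Both sequences indexed from 0 and zero outside their support.
Lags with overlap: k = -3 to 2.
  r_xh[-3] = x[3]*h[0] = 2
  r_xh[-2] = x[2]*h[0] + x[3]*h[1] = -7
  r_xh[-1] = x[1]*h[0] + x[2]*h[1] + x[3]*h[2] = 4
  r_xh[0] = x[0]*h[0] + x[1]*h[1] + x[2]*h[2] = 3
  r_xh[1] = x[0]*h[1] + x[1]*h[2] = -4
  r_xh[2] = x[0]*h[2] = 6
r_xh = [2, -7, 4, 3, -4, 6] (for k = -3, ..., 2)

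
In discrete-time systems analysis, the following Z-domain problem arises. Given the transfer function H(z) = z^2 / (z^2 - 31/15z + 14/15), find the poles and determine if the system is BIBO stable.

Poles are roots of the denominator: z^2 - 31/15z + 14/15 = 0.
Quadratic formula: z = [-(-31/15) +/- sqrt((-31/15)^2 - 4*(14/15))] / 2
Discriminant = 961/225 - 56/15 = 121/225; sqrt = 11/15.
z = (31/15 +/- 11/15) / 2 => z = 7/5 or z = 2/3.
|p1| = 7/5, |p2| = 2/3.
For BIBO stability, all poles must lie inside the unit circle (|p| < 1).
System is UNSTABLE since at least one |p| >= 1.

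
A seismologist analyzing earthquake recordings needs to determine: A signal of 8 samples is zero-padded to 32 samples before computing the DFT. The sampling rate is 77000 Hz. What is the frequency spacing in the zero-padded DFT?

Original DFT: N = 8, resolution = f_s/N = 77000/8 = 9625 Hz
Zero-padded DFT: N = 32, resolution = f_s/N = 77000/32 = 9625/4 Hz
Zero-padding interpolates the spectrum (finer frequency grid)
but does NOT improve the true spectral resolution (ability to resolve close frequencies).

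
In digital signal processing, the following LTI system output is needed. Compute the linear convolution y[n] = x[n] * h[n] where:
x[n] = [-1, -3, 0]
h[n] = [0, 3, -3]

y[n] = sum_k x[k]*h[n-k]. Output length = len(x) + len(h) - 1 = 3 + 3 - 1 = 5.
y[0] = -1*0 = 0
y[1] = -3*0 + -1*3 = -3
y[2] = 0*0 + -3*3 + -1*-3 = -6
y[3] = 0*3 + -3*-3 = 9
y[4] = 0*-3 = 0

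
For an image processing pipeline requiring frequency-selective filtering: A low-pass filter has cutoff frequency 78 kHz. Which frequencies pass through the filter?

A low-pass filter passes all frequencies below the cutoff frequency 78 kHz and attenuates higher frequencies.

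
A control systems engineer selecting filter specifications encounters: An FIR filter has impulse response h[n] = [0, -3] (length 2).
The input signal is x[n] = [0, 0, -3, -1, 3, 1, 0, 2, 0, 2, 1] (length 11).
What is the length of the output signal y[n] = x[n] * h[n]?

For linear convolution, the output length is:
len(y) = len(x) + len(h) - 1 = 11 + 2 - 1 = 12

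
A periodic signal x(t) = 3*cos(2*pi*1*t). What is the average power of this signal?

Average power of A*cos(wt) is A^2/2.
P = 3^2 / 2 = 9/2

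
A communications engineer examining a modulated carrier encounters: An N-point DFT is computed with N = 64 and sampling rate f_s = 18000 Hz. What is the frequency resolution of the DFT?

DFT frequency resolution = f_s / N
= 18000 / 64 = 1125/4 Hz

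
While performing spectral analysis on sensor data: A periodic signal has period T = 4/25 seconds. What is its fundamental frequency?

The fundamental frequency is the reciprocal of the period.
f = 1/T = 1/(4/25) = 25/4 Hz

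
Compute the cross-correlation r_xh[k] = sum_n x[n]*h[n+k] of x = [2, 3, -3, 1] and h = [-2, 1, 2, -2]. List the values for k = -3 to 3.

Both sequences indexed from 0 and zero outside their support.
Lags with overlap: k = -3 to 3.
  r_xh[-3] = x[3]*h[0] = -2
  r_xh[-2] = x[2]*h[0] + x[3]*h[1] = 7
  r_xh[-1] = x[1]*h[0] + x[2]*h[1] + x[3]*h[2] = -7
  r_xh[0] = x[0]*h[0] + x[1]*h[1] + x[2]*h[2] + x[3]*h[3] = -9
  r_xh[1] = x[0]*h[1] + x[1]*h[2] + x[2]*h[3] = 14
  r_xh[2] = x[0]*h[2] + x[1]*h[3] = -2
  r_xh[3] = x[0]*h[3] = -4
r_xh = [-2, 7, -7, -9, 14, -2, -4] (for k = -3, ..., 3)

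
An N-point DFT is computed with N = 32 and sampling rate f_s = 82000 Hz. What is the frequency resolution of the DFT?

DFT frequency resolution = f_s / N
= 82000 / 32 = 5125/2 Hz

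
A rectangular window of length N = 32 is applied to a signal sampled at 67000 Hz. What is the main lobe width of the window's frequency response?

For a rectangular window of length N,
the main lobe width in frequency is 2*f_s/N.
= 2*67000/32 = 8375/2 Hz
This determines the minimum frequency separation for resolving two sinusoids.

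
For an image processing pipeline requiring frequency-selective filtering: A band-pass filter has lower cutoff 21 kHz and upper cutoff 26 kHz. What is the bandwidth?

Bandwidth = f_high - f_low
= 26 kHz - 21 kHz = 5 kHz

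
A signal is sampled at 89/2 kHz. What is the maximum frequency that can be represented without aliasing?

The maximum frequency that can be represented without aliasing
is the Nyquist frequency: f_max = f_s / 2 = 89/2 kHz / 2 = 89/4 kHz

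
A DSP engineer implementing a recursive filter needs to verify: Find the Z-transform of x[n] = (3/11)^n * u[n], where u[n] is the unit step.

The Z-transform of a^n * u[n] is z/(z-a) for |z| > |a|.
Here a = 3/11, so X(z) = z/(z - (3/11)) = 11z/(11z - 3)
ROC: |z| > 3/11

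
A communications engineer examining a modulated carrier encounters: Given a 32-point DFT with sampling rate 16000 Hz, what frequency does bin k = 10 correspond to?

The frequency of DFT bin k is: f_k = k * f_s / N
f_10 = 10 * 16000 / 32 = 5000 Hz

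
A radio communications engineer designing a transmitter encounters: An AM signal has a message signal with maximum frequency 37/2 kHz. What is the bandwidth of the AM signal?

In AM (double-sideband), the bandwidth is twice the message frequency.
BW = 2 * f_m = 2 * 37/2 kHz = 37 kHz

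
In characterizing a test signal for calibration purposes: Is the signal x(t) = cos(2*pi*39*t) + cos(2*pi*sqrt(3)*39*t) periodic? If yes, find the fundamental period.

f1 = 39 Hz, f2 = 39*sqrt(3) Hz
Ratio f2/f1 = sqrt(3), which is irrational.
Since the frequency ratio is irrational, no common period exists.
The signal is not periodic.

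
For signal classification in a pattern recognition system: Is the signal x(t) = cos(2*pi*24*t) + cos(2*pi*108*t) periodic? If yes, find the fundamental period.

f1 = 24 Hz, f2 = 108 Hz
Period T1 = 1/24, T2 = 1/108
Ratio T1/T2 = 108/24, which is rational.
The signal is periodic with fundamental period T = 1/GCD(24,108) = 1/12 s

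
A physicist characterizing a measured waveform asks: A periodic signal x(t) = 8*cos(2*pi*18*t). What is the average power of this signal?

Average power of A*cos(wt) is A^2/2.
P = 8^2 / 2 = 64/2 = 32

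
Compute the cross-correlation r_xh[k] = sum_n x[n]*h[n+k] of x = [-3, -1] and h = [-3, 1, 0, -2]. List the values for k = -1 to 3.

Both sequences indexed from 0 and zero outside their support.
Lags with overlap: k = -1 to 3.
  r_xh[-1] = x[1]*h[0] = 3
  r_xh[0] = x[0]*h[0] + x[1]*h[1] = 8
  r_xh[1] = x[0]*h[1] + x[1]*h[2] = -3
  r_xh[2] = x[0]*h[2] + x[1]*h[3] = 2
  r_xh[3] = x[0]*h[3] = 6
r_xh = [3, 8, -3, 2, 6] (for k = -1, ..., 3)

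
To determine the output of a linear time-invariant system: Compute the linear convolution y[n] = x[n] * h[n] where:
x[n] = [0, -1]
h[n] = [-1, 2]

y[n] = sum_k x[k]*h[n-k]. Output length = len(x) + len(h) - 1 = 2 + 2 - 1 = 3.
y[0] = 0*-1 = 0
y[1] = -1*-1 + 0*2 = 1
y[2] = -1*2 = -2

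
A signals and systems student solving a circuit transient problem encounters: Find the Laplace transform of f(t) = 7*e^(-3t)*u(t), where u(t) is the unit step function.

Standard Laplace transform pair:
e^(-at)*u(t) <-> 1/(s+a)
With a = 3: L{7*e^(-3t)*u(t)} = 7/(s+3), ROC: Re(s) > -3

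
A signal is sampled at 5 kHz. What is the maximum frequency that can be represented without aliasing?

The maximum frequency that can be represented without aliasing
is the Nyquist frequency: f_max = f_s / 2 = 5 kHz / 2 = 5/2 kHz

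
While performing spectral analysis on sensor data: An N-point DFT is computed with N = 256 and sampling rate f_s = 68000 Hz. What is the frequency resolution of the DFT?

DFT frequency resolution = f_s / N
= 68000 / 256 = 2125/8 Hz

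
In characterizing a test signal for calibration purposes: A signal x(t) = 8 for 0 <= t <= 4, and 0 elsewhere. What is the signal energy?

Energy = integral of |x(t)|^2 dt over the signal duration
= 8^2 * 4 = 64 * 4 = 256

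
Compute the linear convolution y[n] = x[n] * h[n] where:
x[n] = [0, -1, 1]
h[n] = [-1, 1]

y[n] = sum_k x[k]*h[n-k]. Output length = len(x) + len(h) - 1 = 3 + 2 - 1 = 4.
y[0] = 0*-1 = 0
y[1] = -1*-1 + 0*1 = 1
y[2] = 1*-1 + -1*1 = -2
y[3] = 1*1 = 1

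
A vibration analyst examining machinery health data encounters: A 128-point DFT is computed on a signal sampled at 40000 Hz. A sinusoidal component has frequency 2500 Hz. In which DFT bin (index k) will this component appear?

DFT frequency resolution = f_s/N = 40000/128 = 625/2 Hz
Bin index k = f_signal / resolution = 2500 / 625/2 = 8
The signal frequency 2500 Hz falls in DFT bin k = 8.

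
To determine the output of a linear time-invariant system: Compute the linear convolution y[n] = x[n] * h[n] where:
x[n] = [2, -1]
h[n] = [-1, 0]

y[n] = sum_k x[k]*h[n-k]. Output length = len(x) + len(h) - 1 = 2 + 2 - 1 = 3.
y[0] = 2*-1 = -2
y[1] = -1*-1 + 2*0 = 1
y[2] = -1*0 = 0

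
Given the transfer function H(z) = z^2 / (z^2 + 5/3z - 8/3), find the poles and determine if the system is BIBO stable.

Poles are roots of the denominator: z^2 + 5/3z - 8/3 = 0.
Quadratic formula: z = [-(5/3) +/- sqrt((5/3)^2 - 4*(-8/3))] / 2
Discriminant = 25/9 + 32/3 = 121/9; sqrt = 11/3.
z = (-5/3 +/- 11/3) / 2 => z = 1 or z = -8/3.
|p1| = 1, |p2| = 8/3.
For BIBO stability, all poles must lie inside the unit circle (|p| < 1).
System is UNSTABLE since at least one |p| >= 1.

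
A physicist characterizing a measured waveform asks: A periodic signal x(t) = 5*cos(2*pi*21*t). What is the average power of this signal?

Average power of A*cos(wt) is A^2/2.
P = 5^2 / 2 = 25/2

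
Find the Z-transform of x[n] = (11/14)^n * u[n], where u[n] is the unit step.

The Z-transform of a^n * u[n] is z/(z-a) for |z| > |a|.
Here a = 11/14, so X(z) = z/(z - (11/14)) = 14z/(14z - 11)
ROC: |z| > 11/14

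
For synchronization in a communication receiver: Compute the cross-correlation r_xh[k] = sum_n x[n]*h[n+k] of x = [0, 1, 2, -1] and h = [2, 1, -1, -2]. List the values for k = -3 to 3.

Both sequences indexed from 0 and zero outside their support.
Lags with overlap: k = -3 to 3.
  r_xh[-3] = x[3]*h[0] = -2
  r_xh[-2] = x[2]*h[0] + x[3]*h[1] = 3
  r_xh[-1] = x[1]*h[0] + x[2]*h[1] + x[3]*h[2] = 5
  r_xh[0] = x[0]*h[0] + x[1]*h[1] + x[2]*h[2] + x[3]*h[3] = 1
  r_xh[1] = x[0]*h[1] + x[1]*h[2] + x[2]*h[3] = -5
  r_xh[2] = x[0]*h[2] + x[1]*h[3] = -2
  r_xh[3] = x[0]*h[3] = 0
r_xh = [-2, 3, 5, 1, -5, -2, 0] (for k = -3, ..., 3)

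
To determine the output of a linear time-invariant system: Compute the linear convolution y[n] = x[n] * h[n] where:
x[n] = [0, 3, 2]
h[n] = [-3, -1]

y[n] = sum_k x[k]*h[n-k]. Output length = len(x) + len(h) - 1 = 3 + 2 - 1 = 4.
y[0] = 0*-3 = 0
y[1] = 3*-3 + 0*-1 = -9
y[2] = 2*-3 + 3*-1 = -9
y[3] = 2*-1 = -2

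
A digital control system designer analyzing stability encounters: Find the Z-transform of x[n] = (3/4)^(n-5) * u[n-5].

Time-shifting property: if X(z) = Z{x[n]}, then Z{x[n-d]} = z^(-d) * X(z)
X(z) = z/(z - 3/4) for x[n] = (3/4)^n * u[n]
Z{x[n-5]} = z^(-5) * z/(z - 3/4) = z^(-4)/(z - 3/4)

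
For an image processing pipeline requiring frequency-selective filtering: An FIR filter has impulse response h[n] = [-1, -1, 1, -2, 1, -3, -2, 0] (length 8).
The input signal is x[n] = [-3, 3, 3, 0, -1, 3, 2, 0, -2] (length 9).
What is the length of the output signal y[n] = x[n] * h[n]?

For linear convolution, the output length is:
len(y) = len(x) + len(h) - 1 = 9 + 8 - 1 = 16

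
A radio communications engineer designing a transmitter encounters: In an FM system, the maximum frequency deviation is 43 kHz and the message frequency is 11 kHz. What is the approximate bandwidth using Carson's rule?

Carson's rule: BW = 2*(delta_f + f_m)
= 2*(43 + 11) kHz = 108 kHz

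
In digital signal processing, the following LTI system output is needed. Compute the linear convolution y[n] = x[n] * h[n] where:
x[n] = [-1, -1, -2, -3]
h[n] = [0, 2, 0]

y[n] = sum_k x[k]*h[n-k]. Output length = len(x) + len(h) - 1 = 4 + 3 - 1 = 6.
y[0] = -1*0 = 0
y[1] = -1*0 + -1*2 = -2
y[2] = -2*0 + -1*2 + -1*0 = -2
y[3] = -3*0 + -2*2 + -1*0 = -4
y[4] = -3*2 + -2*0 = -6
y[5] = -3*0 = 0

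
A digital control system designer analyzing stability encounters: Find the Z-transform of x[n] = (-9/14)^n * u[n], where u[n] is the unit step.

The Z-transform of a^n * u[n] is z/(z-a) for |z| > |a|.
Here a = -9/14, so X(z) = z/(z - (-9/14)) = 14z/(14z + 9)
ROC: |z| > 9/14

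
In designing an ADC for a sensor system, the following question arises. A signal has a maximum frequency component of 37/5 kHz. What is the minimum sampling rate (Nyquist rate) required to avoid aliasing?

By the Nyquist-Shannon sampling theorem,
the minimum sampling rate (Nyquist rate) must be at least 2 * f_max.
Nyquist rate = 2 * 37/5 kHz = 74/5 kHz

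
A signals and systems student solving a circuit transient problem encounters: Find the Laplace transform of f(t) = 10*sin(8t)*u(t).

Standard pair: sin(wt)*u(t) <-> w/(s^2+w^2)
With w = 8: L{10*sin(8t)*u(t)} = 80/(s^2+64)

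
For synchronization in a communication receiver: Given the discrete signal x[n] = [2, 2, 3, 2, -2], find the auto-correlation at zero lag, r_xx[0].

The auto-correlation at zero lag r_xx[0] equals the signal energy.
r_xx[0] = sum of x[n]^2 = 2^2 + 2^2 + 3^2 + 2^2 + (-2)^2
= 4 + 4 + 9 + 4 + 4 = 25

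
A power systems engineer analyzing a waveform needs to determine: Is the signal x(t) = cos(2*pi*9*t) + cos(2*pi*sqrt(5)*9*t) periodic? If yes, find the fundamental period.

f1 = 9 Hz, f2 = 9*sqrt(5) Hz
Ratio f2/f1 = sqrt(5), which is irrational.
Since the frequency ratio is irrational, no common period exists.
The signal is not periodic.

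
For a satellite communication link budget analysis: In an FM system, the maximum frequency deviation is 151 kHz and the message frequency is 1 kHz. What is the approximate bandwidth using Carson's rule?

Carson's rule: BW = 2*(delta_f + f_m)
= 2*(151 + 1) kHz = 304 kHz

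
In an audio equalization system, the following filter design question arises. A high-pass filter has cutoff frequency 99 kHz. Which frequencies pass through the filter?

A high-pass filter passes all frequencies above the cutoff frequency 99 kHz and attenuates lower frequencies.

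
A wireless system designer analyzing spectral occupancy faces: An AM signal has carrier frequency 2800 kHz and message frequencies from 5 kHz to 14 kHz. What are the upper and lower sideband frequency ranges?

Upper sideband (USB) = fc + [fm_low, fm_high] = 2800 + [5, 14] = [2805, 2814] kHz
Lower sideband (LSB) = fc - [fm_high, fm_low] = 2800 - [14, 5] = [2786, 2795] kHz
Total occupied spectrum: 2786 kHz to 2814 kHz (plus carrier at 2800 kHz)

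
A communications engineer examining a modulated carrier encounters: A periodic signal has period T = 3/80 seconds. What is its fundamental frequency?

The fundamental frequency is the reciprocal of the period.
f = 1/T = 1/(3/80) = 80/3 Hz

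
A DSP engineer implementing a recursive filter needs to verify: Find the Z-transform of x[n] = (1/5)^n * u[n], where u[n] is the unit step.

The Z-transform of a^n * u[n] is z/(z-a) for |z| > |a|.
Here a = 1/5, so X(z) = z/(z - (1/5)) = 5z/(5z - 1)
ROC: |z| > 1/5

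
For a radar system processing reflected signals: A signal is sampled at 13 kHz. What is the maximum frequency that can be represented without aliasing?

The maximum frequency that can be represented without aliasing
is the Nyquist frequency: f_max = f_s / 2 = 13 kHz / 2 = 13/2 kHz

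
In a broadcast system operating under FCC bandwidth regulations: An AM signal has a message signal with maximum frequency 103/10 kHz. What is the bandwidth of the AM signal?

In AM (double-sideband), the bandwidth is twice the message frequency.
BW = 2 * f_m = 2 * 103/10 kHz = 103/5 kHz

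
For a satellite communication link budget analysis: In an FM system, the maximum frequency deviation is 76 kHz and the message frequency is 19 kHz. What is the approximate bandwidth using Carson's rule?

Carson's rule: BW = 2*(delta_f + f_m)
= 2*(76 + 19) kHz = 190 kHz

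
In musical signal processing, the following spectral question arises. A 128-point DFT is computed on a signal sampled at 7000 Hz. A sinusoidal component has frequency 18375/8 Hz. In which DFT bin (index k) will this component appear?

DFT frequency resolution = f_s/N = 7000/128 = 875/16 Hz
Bin index k = f_signal / resolution = 18375/8 / 875/16 = 42
The signal frequency 18375/8 Hz falls in DFT bin k = 42.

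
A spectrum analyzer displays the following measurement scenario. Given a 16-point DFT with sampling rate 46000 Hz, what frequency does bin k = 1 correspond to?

The frequency of DFT bin k is: f_k = k * f_s / N
f_1 = 1 * 46000 / 16 = 2875 Hz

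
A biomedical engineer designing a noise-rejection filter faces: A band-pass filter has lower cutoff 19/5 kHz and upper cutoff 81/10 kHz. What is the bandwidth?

Bandwidth = f_high - f_low
= 81/10 kHz - 19/5 kHz = 43/10 kHz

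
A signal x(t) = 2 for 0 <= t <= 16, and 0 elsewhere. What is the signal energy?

Energy = integral of |x(t)|^2 dt over the signal duration
= 2^2 * 16 = 4 * 16 = 64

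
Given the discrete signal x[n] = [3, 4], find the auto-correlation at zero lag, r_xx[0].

The auto-correlation at zero lag r_xx[0] equals the signal energy.
r_xx[0] = sum of x[n]^2 = 3^2 + 4^2
= 9 + 16 = 25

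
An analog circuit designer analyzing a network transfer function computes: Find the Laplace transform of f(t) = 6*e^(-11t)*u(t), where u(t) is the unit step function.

Standard Laplace transform pair:
e^(-at)*u(t) <-> 1/(s+a)
With a = 11: L{6*e^(-11t)*u(t)} = 6/(s+11), ROC: Re(s) > -11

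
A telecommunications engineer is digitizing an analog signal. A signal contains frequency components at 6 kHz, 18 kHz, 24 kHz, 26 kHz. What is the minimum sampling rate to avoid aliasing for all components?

The highest frequency component is f_max = 26 kHz.
Nyquist rate = 2 * f_max = 2 * 26 kHz = 52 kHz.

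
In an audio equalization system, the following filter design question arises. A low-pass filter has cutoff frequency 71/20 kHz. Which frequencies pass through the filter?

A low-pass filter passes all frequencies below the cutoff frequency 71/20 kHz and attenuates higher frequencies.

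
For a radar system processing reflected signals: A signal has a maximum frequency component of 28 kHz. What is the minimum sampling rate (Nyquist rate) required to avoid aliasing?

By the Nyquist-Shannon sampling theorem,
the minimum sampling rate (Nyquist rate) must be at least 2 * f_max.
Nyquist rate = 2 * 28 kHz = 56 kHz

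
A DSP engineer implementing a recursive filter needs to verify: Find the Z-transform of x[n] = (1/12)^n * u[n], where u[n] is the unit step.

The Z-transform of a^n * u[n] is z/(z-a) for |z| > |a|.
Here a = 1/12, so X(z) = z/(z - (1/12)) = 12z/(12z - 1)
ROC: |z| > 1/12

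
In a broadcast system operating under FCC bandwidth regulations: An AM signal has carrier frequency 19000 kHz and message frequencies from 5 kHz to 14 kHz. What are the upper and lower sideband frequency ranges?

Upper sideband (USB) = fc + [fm_low, fm_high] = 19000 + [5, 14] = [19005, 19014] kHz
Lower sideband (LSB) = fc - [fm_high, fm_low] = 19000 - [14, 5] = [18986, 18995] kHz
Total occupied spectrum: 18986 kHz to 19014 kHz (plus carrier at 19000 kHz)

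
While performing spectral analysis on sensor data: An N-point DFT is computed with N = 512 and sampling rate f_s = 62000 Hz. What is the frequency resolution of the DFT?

DFT frequency resolution = f_s / N
= 62000 / 512 = 3875/32 Hz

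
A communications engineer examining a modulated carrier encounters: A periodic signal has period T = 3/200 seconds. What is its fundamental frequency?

The fundamental frequency is the reciprocal of the period.
f = 1/T = 1/(3/200) = 200/3 Hz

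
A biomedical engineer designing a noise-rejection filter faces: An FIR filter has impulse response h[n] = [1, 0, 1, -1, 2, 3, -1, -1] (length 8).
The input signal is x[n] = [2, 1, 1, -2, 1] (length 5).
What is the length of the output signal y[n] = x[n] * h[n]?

For linear convolution, the output length is:
len(y) = len(x) + len(h) - 1 = 5 + 8 - 1 = 12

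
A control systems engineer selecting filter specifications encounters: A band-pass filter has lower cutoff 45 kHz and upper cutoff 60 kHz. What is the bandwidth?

Bandwidth = f_high - f_low
= 60 kHz - 45 kHz = 15 kHz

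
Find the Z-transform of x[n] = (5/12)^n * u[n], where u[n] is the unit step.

The Z-transform of a^n * u[n] is z/(z-a) for |z| > |a|.
Here a = 5/12, so X(z) = z/(z - (5/12)) = 12z/(12z - 5)
ROC: |z| > 5/12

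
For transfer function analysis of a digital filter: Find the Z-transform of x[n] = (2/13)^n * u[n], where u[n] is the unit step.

The Z-transform of a^n * u[n] is z/(z-a) for |z| > |a|.
Here a = 2/13, so X(z) = z/(z - (2/13)) = 13z/(13z - 2)
ROC: |z| > 2/13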